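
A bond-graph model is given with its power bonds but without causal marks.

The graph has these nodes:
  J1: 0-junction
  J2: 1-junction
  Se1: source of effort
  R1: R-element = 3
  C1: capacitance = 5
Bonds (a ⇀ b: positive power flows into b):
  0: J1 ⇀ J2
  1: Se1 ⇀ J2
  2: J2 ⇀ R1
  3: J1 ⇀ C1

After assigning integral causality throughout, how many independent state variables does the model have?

β1 stroke→J2  (Se1 fixes effort; stroke away)
β3 stroke→J1  (C1: C, integral causality)
β0 stroke→J2  (J1: bond 3 brought effort, rest push out)
β2 stroke→R1  (J2: last free bond brings flow in)

1  (C1 all integral)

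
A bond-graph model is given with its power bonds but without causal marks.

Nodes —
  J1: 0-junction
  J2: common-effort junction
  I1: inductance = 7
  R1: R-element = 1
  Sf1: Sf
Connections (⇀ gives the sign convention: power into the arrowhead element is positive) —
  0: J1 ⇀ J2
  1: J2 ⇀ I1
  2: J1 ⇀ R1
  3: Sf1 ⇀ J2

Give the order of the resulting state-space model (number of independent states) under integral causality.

#3 →Sf1  (source Sf1 imposes f)
#1 →I1  (I1 integral (f out))
#0 →J2  (only one effort-in slot at J2)
#2 →J1  (closing 0-jn rule on J1)

1  (I1 all integral)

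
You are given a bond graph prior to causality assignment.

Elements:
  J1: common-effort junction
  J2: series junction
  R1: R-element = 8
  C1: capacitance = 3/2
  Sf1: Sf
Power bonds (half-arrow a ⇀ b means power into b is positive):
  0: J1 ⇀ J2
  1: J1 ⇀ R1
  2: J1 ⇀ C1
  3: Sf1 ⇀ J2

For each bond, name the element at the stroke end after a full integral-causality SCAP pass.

#3 →Sf1  (Sf1 (Sf) sets flow on bond)
#0 →J2  (common-f at J2 fixed by 3)
#2 →J1  (C1 integral (e out))
#1 →R1  (J1: bond 2 brought effort, rest push out)

#0 |J2
#1 |R1
#2 |J1
#3 |Sf1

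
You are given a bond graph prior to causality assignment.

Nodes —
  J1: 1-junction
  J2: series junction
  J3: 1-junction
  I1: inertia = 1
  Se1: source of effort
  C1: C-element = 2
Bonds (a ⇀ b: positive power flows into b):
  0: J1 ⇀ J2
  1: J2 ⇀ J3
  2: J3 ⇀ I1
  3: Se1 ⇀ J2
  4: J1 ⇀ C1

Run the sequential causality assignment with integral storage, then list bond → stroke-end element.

#3 stroke→J2  (Se1: effort source, stroke at far end)
#2 stroke→I1  (I1: I, integral causality)
#1 stroke→J3  (J3 flow already set via bond 2)
#0 stroke→J2  (common-f at J2 fixed by 1)
#4 stroke→J1  (J1: bond 0 brought flow, rest push out)

b0 →J2
b1 →J3
b2 →I1
b3 →J2
b4 →J1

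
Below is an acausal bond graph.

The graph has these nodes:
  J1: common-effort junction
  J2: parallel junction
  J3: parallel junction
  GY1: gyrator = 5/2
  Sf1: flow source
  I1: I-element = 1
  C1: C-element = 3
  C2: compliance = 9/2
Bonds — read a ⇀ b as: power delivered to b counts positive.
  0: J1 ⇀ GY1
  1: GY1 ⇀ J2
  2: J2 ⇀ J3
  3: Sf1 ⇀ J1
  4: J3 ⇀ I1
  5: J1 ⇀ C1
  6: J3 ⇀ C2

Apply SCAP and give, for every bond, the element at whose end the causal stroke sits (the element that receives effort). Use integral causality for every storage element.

bond 3 stroke→Sf1  (Sf1 fixes flow; stroke at Sf1)
bond 4 stroke→I1  (prefer integral on I1)
bond 5 stroke→J1  (C1 integral (e out))
bond 0 stroke→GY1  (common-e at J1 fixed by 5)
bond 1 stroke→GY1  (GY GY1: same side as bond 0)
bond 2 stroke→J2  (J2 needs exactly one e-in)
bond 6 stroke→J3  (J3: last free bond brings effort in)

b0 stroke at GY1
b1 stroke at GY1
b2 stroke at J2
b3 stroke at Sf1
b4 stroke at I1
b5 stroke at J1
b6 stroke at J3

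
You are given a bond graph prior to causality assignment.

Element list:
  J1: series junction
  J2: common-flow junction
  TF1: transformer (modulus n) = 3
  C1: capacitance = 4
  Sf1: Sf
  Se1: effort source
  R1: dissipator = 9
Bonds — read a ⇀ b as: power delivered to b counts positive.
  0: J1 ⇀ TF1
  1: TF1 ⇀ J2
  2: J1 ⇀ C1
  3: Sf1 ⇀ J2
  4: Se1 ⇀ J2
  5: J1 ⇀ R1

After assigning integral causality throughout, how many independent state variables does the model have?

β3 |Sf1  (Sf1 (Sf) sets flow on bond)
β4 |J2  (Se1 fixes effort; stroke away)
β1 |J2  (J2: bond 3 brought flow, rest push out)
β0 |TF1  (through TF1, causality passes straight; one stroke at TF1)
β2 |J1  (J1: bond 0 brought flow, rest push out)
β5 |J1  (J1 flow already set via bond 0)

1  (C1 all integral)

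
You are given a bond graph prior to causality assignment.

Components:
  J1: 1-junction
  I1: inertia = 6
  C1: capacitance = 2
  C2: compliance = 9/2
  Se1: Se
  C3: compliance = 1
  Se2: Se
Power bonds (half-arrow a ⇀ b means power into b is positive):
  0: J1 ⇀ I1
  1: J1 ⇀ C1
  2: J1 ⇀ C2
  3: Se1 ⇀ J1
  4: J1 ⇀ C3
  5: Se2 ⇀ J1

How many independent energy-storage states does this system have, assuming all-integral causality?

#3 |J1  (source Se1 imposes e)
#5 |J1  (Se2 (Se) sets effort on bond)
#0 |I1  (I1 integral (f out))
#1 |J1  (J1: bond 0 brought flow, rest push out)
#2 |J1  (J1: bond 0 brought flow, rest push out)
#4 |J1  (J1: bond 0 brought flow, rest push out)

4  (C1, C2, C3, I1 all integral)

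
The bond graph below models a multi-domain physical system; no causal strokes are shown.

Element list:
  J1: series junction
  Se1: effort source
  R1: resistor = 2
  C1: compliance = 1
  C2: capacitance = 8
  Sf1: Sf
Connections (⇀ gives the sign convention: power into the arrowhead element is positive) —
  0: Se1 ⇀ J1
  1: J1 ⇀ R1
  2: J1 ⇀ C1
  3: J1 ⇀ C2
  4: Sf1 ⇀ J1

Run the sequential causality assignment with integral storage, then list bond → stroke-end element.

β0 |J1
β1 |J1
β2 |J1
β3 |J1
β4 |Sf1

#0 |J1  (Se1 fixes effort; stroke away)
#4 |Sf1  (Sf1 (Sf) sets flow on bond)
#1 |J1  (J1: bond 4 brought flow, rest push out)
#2 |J1  (common-f at J1 fixed by 4)
#3 |J1  (J1: bond 4 brought flow, rest push out)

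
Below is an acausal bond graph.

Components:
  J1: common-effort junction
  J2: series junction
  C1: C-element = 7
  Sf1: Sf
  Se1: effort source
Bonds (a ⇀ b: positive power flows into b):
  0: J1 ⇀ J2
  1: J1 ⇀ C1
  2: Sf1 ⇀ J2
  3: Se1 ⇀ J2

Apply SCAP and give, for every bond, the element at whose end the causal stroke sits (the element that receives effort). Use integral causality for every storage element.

bond 0 |J2
bond 1 |J1
bond 2 |Sf1
bond 3 |J2

β2 stroke at Sf1  (Sf1: flow source, stroke at near end)
β3 stroke at J2  (Se1: effort source, stroke at far end)
β0 stroke at J2  (common-f at J2 fixed by 2)
β1 stroke at J1  (J1: last free bond brings effort in)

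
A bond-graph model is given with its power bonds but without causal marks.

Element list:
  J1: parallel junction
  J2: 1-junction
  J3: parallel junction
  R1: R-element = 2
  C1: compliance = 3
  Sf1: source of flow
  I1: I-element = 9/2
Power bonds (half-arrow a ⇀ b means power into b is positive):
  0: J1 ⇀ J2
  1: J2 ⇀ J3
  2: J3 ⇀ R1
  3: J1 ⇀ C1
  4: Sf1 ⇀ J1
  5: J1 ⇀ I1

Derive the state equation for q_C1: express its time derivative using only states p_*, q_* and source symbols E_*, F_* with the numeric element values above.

#4 →Sf1  (source Sf1 imposes f)
#3 →J1  (C1 integral (e out))
#0 →J2  (0-jn J1 has e-setter on 3)
#5 →I1  (J1 effort already set via bond 3)
#1 →J3  (J2 needs exactly one f-in)
#2 →R1  (J3: bond 1 brought effort, rest push out)

dq_C1/dt = F_Sf1 - 2*p_I1/9 - q_C1/6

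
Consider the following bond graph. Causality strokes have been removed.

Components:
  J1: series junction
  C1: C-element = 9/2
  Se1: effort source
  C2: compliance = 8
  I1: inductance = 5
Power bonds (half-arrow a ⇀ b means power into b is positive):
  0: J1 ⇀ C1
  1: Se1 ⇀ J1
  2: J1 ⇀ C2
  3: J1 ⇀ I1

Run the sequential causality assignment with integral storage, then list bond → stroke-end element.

#0 |J1
#1 |J1
#2 |J1
#3 |I1

bond 1 |J1  (source Se1 imposes e)
bond 0 |J1  (C1 outputs effort q/C1)
bond 2 |J1  (C2 outputs effort q/C2)
bond 3 |I1  (closing 1-jn rule on J1)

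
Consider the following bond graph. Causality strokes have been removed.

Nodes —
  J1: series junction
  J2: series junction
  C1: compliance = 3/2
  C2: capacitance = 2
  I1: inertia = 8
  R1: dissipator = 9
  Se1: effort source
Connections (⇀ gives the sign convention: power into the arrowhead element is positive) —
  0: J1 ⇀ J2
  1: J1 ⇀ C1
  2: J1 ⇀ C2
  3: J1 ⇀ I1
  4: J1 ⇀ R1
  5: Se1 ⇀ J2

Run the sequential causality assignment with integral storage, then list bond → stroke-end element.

b0 →J1
b1 →J1
b2 →J1
b3 →I1
b4 →J1
b5 →J2

#5 stroke→J2  (Se1 (Se) sets effort on bond)
#0 stroke→J1  (closing 1-jn rule on J2)
#1 stroke→J1  (prefer integral on C1)
#2 stroke→J1  (C2: C, integral causality)
#3 stroke→I1  (I1 outputs flow p/I1)
#4 stroke→J1  (J1 flow already set via bond 3)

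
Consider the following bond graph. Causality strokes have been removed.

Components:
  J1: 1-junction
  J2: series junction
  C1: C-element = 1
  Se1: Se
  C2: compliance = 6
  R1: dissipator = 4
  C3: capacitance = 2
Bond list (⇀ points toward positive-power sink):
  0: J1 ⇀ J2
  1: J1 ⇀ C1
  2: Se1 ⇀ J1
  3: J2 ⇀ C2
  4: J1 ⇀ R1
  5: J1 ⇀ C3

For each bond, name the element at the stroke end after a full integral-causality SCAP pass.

bond 2 stroke→J1  (Se1: effort source, stroke at far end)
bond 1 stroke→J1  (C1 outputs effort q/C1)
bond 3 stroke→J2  (prefer integral on C2)
bond 0 stroke→J1  (J2: last free bond brings flow in)
bond 5 stroke→J1  (C3 outputs effort q/C3)
bond 4 stroke→R1  (only one flow-in slot at J1)

#0 →J1
#1 →J1
#2 →J1
#3 →J2
#4 →R1
#5 →J1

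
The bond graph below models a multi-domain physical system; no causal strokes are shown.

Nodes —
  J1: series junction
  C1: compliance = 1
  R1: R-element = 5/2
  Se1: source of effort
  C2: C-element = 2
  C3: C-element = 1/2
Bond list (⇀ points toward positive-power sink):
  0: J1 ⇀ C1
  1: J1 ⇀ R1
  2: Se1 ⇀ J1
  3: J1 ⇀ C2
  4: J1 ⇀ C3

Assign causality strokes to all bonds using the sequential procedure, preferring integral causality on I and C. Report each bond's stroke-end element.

β0 stroke→J1
β1 stroke→R1
β2 stroke→J1
β3 stroke→J1
β4 stroke→J1

bond 2 stroke→J1  (Se1: effort source, stroke at far end)
bond 0 stroke→J1  (prefer integral on C1)
bond 3 stroke→J1  (C2: C, integral causality)
bond 4 stroke→J1  (C3: C, integral causality)
bond 1 stroke→R1  (J1 needs exactly one f-in)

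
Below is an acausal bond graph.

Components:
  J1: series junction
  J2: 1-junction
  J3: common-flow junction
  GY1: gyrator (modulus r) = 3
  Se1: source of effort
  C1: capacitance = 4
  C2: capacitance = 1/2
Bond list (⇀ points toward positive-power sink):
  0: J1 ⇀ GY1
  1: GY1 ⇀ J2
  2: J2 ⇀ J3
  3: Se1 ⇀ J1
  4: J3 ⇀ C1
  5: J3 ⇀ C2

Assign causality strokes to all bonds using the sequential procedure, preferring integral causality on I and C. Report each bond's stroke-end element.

bond 0 |GY1
bond 1 |GY1
bond 2 |J2
bond 3 |J1
bond 4 |J3
bond 5 |J3

#3 stroke at J1  (Se1 (Se) sets effort on bond)
#0 stroke at GY1  (J1 needs exactly one f-in)
#1 stroke at GY1  (GY GY1: same side as bond 0)
#2 stroke at J2  (J2 flow already set via bond 1)
#4 stroke at J3  (J3: bond 2 brought flow, rest push out)
#5 stroke at J3  (J3: bond 2 brought flow, rest push out)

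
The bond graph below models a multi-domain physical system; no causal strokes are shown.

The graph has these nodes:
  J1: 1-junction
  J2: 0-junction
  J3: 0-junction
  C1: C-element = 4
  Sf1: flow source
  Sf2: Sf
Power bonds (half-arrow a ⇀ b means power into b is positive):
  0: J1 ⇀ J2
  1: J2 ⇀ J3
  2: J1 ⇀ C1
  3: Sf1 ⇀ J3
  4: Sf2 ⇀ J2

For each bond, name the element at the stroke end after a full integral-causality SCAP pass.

β3 stroke at Sf1  (Sf1 (Sf) sets flow on bond)
β4 stroke at Sf2  (Sf2: flow source, stroke at near end)
β1 stroke at J3  (J3 needs exactly one e-in)
β0 stroke at J2  (J2 needs exactly one e-in)
β2 stroke at J1  (J1 flow already set via bond 0)

bond 0 stroke→J2
bond 1 stroke→J3
bond 2 stroke→J1
bond 3 stroke→Sf1
bond 4 stroke→Sf2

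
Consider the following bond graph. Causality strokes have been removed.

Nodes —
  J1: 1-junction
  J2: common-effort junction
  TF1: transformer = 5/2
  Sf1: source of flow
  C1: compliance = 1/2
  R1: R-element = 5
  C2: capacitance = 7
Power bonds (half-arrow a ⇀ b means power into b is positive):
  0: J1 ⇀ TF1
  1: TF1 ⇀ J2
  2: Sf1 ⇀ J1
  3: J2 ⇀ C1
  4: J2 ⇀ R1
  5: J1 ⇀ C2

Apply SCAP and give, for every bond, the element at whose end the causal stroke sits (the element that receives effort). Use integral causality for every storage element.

b2 stroke at Sf1  (Sf1 (Sf) sets flow on bond)
b0 stroke at J1  (J1 flow already set via bond 2)
b5 stroke at J1  (1-jn J1 has f-setter on 2)
b1 stroke at TF1  (TF TF1: opposite of bond 0)
b3 stroke at J2  (C1: C, integral causality)
b4 stroke at R1  (J2: bond 3 brought effort, rest push out)

#0 stroke at J1
#1 stroke at TF1
#2 stroke at Sf1
#3 stroke at J2
#4 stroke at R1
#5 stroke at J1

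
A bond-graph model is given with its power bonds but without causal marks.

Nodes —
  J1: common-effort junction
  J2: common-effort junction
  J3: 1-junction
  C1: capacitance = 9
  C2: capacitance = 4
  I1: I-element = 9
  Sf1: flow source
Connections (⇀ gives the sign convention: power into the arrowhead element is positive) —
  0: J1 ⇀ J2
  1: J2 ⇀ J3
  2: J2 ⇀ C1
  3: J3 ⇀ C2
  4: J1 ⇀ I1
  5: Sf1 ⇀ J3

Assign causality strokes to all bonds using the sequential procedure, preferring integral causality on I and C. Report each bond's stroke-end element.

bond 0 |J1
bond 1 |J3
bond 2 |J2
bond 3 |J3
bond 4 |I1
bond 5 |Sf1

#5 stroke→Sf1  (Sf1: flow source, stroke at near end)
#1 stroke→J3  (J3: bond 5 brought flow, rest push out)
#3 stroke→J3  (1-jn J3 has f-setter on 5)
#2 stroke→J2  (prefer integral on C1)
#0 stroke→J1  (J2 effort already set via bond 2)
#4 stroke→I1  (0-jn J1 has e-setter on 0)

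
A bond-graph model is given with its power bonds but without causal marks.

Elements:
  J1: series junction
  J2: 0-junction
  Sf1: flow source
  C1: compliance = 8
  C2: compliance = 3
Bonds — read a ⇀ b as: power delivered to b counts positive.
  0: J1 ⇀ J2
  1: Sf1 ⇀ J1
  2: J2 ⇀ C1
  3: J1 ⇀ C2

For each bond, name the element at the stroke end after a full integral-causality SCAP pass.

bond 1 →Sf1  (Sf1 (Sf) sets flow on bond)
bond 0 →J1  (1-jn J1 has f-setter on 1)
bond 3 →J1  (1-jn J1 has f-setter on 1)
bond 2 →J2  (only one effort-in slot at J2)

β0 |J1
β1 |Sf1
β2 |J2
β3 |J1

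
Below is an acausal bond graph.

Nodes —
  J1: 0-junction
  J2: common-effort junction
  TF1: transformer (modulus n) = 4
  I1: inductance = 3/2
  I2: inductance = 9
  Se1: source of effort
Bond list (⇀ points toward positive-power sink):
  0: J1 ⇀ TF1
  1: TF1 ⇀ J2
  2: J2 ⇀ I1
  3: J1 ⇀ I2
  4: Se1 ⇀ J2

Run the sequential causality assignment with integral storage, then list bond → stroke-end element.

β0 stroke→J1
β1 stroke→TF1
β2 stroke→I1
β3 stroke→I2
β4 stroke→J2

bond 4 |J2  (Se1 (Se) sets effort on bond)
bond 1 |TF1  (0-jn J2 has e-setter on 4)
bond 2 |I1  (common-e at J2 fixed by 4)
bond 0 |J1  (TF TF1: opposite of bond 1)
bond 3 |I2  (common-e at J1 fixed by 0)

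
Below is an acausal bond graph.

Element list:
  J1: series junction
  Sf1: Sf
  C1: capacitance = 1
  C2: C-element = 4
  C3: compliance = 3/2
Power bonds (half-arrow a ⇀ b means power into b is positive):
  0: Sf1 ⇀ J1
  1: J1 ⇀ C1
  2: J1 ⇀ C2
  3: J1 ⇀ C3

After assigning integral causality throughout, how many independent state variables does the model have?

bond 0 →Sf1  (Sf1 fixes flow; stroke at Sf1)
bond 1 →J1  (J1 flow already set via bond 0)
bond 2 →J1  (1-jn J1 has f-setter on 0)
bond 3 →J1  (common-f at J1 fixed by 0)

3  (C1, C2, C3 all integral)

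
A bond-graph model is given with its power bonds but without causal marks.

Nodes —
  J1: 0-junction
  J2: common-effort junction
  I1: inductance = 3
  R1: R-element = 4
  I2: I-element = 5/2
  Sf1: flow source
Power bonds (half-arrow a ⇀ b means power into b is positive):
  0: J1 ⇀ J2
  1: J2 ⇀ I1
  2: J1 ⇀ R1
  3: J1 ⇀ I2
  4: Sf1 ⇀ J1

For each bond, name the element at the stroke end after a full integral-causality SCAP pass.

#0 →J2
#1 →I1
#2 →J1
#3 →I2
#4 →Sf1

bond 4 →Sf1  (Sf1 fixes flow; stroke at Sf1)
bond 1 →I1  (prefer integral on I1)
bond 0 →J2  (closing 0-jn rule on J2)
bond 3 →I2  (I2: I, integral causality)
bond 2 →J1  (J1: last free bond brings effort in)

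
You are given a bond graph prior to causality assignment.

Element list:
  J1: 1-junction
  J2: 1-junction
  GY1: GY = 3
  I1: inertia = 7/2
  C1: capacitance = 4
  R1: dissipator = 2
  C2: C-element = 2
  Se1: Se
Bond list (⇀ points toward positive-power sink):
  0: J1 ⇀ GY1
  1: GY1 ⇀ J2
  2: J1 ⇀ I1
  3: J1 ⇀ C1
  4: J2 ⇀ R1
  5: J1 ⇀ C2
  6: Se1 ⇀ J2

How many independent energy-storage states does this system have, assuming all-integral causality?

b6 →J2  (Se1 (Se) sets effort on bond)
b2 →I1  (I1 integral (f out))
b0 →J1  (1-jn J1 has f-setter on 2)
b3 →J1  (common-f at J1 fixed by 2)
b5 →J1  (J1 flow already set via bond 2)
b1 →J2  (GY1: gyrator matches bond 0)
b4 →R1  (J2: last free bond brings flow in)

3  (C1, C2, I1 all integral)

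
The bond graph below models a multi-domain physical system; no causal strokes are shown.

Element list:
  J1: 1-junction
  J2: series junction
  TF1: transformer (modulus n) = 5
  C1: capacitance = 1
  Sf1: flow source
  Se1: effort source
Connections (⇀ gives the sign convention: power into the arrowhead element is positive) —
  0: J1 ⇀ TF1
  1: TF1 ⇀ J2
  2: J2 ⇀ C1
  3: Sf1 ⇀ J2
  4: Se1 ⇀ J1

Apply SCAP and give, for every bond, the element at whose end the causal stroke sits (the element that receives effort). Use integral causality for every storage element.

#3 stroke→Sf1  (Sf1 (Sf) sets flow on bond)
#4 stroke→J1  (Se1 (Se) sets effort on bond)
#0 stroke→TF1  (J1 needs exactly one f-in)
#1 stroke→J2  (common-f at J2 fixed by 3)
#2 stroke→J2  (J2 flow already set via bond 3)

#0 →TF1
#1 →J2
#2 →J2
#3 →Sf1
#4 →J1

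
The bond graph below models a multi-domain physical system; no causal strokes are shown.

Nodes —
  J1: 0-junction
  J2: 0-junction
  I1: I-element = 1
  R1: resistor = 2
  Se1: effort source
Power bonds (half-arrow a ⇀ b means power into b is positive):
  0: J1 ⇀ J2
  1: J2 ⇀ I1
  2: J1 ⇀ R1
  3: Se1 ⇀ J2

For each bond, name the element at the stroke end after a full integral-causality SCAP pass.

#3 →J2  (source Se1 imposes e)
#0 →J1  (0-jn J2 has e-setter on 3)
#1 →I1  (0-jn J2 has e-setter on 3)
#2 →R1  (J1 effort already set via bond 0)

β0 stroke at J1
β1 stroke at I1
β2 stroke at R1
β3 stroke at J2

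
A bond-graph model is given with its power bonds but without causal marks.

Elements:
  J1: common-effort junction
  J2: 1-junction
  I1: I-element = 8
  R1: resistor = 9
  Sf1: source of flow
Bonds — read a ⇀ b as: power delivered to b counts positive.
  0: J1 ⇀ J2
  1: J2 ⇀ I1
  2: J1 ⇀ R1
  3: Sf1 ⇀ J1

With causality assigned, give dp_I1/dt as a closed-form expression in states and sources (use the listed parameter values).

β3 stroke at Sf1  (Sf1: flow source, stroke at near end)
β1 stroke at I1  (I1 outputs flow p/I1)
β0 stroke at J2  (J2: bond 1 brought flow, rest push out)
β2 stroke at J1  (only one effort-in slot at J1)

dp_I1/dt = 9*F_Sf1 - 9*p_I1/8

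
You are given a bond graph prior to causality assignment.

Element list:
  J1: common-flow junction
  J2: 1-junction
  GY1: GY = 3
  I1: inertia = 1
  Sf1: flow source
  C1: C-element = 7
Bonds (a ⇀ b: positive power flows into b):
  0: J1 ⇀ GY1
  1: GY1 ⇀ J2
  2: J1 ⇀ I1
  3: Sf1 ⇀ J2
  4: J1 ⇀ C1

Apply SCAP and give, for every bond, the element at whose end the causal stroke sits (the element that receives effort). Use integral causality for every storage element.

b3 |Sf1  (Sf1: flow source, stroke at near end)
b1 |J2  (1-jn J2 has f-setter on 3)
b0 |J1  (through GY1, causality inverts; strokes same side of GY1)
b2 |I1  (prefer integral on I1)
b4 |J1  (J1: bond 2 brought flow, rest push out)

β0 stroke→J1
β1 stroke→J2
β2 stroke→I1
β3 stroke→Sf1
β4 stroke→J1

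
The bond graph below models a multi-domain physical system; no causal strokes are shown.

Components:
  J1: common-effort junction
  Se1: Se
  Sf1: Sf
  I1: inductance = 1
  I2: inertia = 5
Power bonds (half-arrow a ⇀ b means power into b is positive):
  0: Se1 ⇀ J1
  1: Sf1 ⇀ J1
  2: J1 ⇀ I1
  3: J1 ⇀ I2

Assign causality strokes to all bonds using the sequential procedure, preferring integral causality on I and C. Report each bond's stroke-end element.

#0 →J1  (Se1: effort source, stroke at far end)
#1 →Sf1  (source Sf1 imposes f)
#2 →I1  (J1: bond 0 brought effort, rest push out)
#3 →I2  (common-e at J1 fixed by 0)

#0 →J1
#1 →Sf1
#2 →I1
#3 →I2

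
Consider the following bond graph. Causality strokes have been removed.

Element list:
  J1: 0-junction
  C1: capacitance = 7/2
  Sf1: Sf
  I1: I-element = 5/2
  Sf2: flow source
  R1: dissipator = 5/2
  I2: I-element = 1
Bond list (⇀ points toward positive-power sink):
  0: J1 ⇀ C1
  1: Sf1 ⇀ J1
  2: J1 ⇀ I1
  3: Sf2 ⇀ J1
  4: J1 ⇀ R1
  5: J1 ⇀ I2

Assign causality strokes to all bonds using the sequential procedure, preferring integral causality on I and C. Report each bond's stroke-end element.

bond 1 |Sf1  (Sf1 fixes flow; stroke at Sf1)
bond 3 |Sf2  (Sf2: flow source, stroke at near end)
bond 0 |J1  (C1 integral (e out))
bond 2 |I1  (common-e at J1 fixed by 0)
bond 4 |R1  (common-e at J1 fixed by 0)
bond 5 |I2  (0-jn J1 has e-setter on 0)

β0 stroke→J1
β1 stroke→Sf1
β2 stroke→I1
β3 stroke→Sf2
β4 stroke→R1
β5 stroke→I2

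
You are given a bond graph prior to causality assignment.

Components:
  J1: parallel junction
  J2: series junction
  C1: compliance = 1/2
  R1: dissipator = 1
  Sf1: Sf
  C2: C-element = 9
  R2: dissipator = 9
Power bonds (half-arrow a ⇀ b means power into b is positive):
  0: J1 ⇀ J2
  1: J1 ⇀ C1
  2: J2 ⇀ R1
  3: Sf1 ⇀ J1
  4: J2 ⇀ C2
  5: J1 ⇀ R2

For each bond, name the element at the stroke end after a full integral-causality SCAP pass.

#3 stroke→Sf1  (Sf1: flow source, stroke at near end)
#1 stroke→J1  (C1 integral (e out))
#0 stroke→J2  (J1: bond 1 brought effort, rest push out)
#5 stroke→R2  (common-e at J1 fixed by 1)
#4 stroke→J2  (C2: C, integral causality)
#2 stroke→R1  (J2 needs exactly one f-in)

b0 →J2
b1 →J1
b2 →R1
b3 →Sf1
b4 →J2
b5 →R2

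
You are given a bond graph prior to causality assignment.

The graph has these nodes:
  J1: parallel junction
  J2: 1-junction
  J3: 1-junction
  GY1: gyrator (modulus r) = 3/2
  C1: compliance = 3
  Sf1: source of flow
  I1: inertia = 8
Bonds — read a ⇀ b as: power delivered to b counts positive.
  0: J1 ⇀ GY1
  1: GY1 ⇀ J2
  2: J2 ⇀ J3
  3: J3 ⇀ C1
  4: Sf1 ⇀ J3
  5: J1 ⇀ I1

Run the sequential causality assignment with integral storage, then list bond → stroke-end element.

#4 stroke→Sf1  (Sf1 fixes flow; stroke at Sf1)
#2 stroke→J3  (common-f at J3 fixed by 4)
#3 stroke→J3  (common-f at J3 fixed by 4)
#1 stroke→J2  (common-f at J2 fixed by 2)
#0 stroke→J1  (GY GY1: same side as bond 1)
#5 stroke→I1  (J1 effort already set via bond 0)

b0 stroke→J1
b1 stroke→J2
b2 stroke→J3
b3 stroke→J3
b4 stroke→Sf1
b5 stroke→I1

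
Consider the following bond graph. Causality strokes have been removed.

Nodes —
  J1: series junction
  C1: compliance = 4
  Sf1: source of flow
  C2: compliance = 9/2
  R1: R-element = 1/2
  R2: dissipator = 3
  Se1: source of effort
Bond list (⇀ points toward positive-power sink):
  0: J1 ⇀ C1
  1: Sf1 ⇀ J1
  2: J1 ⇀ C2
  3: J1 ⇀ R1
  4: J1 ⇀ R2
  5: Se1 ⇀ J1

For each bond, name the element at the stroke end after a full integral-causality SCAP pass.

β0 stroke→J1
β1 stroke→Sf1
β2 stroke→J1
β3 stroke→J1
β4 stroke→J1
β5 stroke→J1

#1 stroke→Sf1  (Sf1 (Sf) sets flow on bond)
#5 stroke→J1  (Se1: effort source, stroke at far end)
#0 stroke→J1  (J1 flow already set via bond 1)
#2 stroke→J1  (J1: bond 1 brought flow, rest push out)
#3 stroke→J1  (1-jn J1 has f-setter on 1)
#4 stroke→J1  (J1 flow already set via bond 1)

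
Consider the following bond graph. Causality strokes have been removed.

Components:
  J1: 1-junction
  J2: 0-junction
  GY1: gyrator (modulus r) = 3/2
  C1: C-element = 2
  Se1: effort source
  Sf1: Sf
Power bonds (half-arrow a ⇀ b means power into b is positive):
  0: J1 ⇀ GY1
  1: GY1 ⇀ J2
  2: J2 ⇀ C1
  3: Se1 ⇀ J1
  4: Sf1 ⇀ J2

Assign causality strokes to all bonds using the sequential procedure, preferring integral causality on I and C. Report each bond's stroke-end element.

#0 stroke→GY1
#1 stroke→GY1
#2 stroke→J2
#3 stroke→J1
#4 stroke→Sf1

#3 →J1  (source Se1 imposes e)
#4 →Sf1  (source Sf1 imposes f)
#0 →GY1  (J1: last free bond brings flow in)
#1 →GY1  (through GY1, causality inverts; strokes same side of GY1)
#2 →J2  (J2: last free bond brings effort in)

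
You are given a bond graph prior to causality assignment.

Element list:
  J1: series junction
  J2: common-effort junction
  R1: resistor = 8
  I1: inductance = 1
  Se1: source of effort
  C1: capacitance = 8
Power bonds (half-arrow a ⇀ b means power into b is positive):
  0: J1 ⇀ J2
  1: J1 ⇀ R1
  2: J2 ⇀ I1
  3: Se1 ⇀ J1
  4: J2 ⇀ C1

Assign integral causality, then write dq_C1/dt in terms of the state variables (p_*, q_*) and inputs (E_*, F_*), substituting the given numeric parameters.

dq_C1/dt = E_Se1/8 - p_I1 - q_C1/64

β3 stroke→J1  (Se1 (Se) sets effort on bond)
β2 stroke→I1  (I1 integral (f out))
β4 stroke→J2  (C1: C, integral causality)
β0 stroke→J1  (common-e at J2 fixed by 4)
β1 stroke→R1  (J1 needs exactly one f-in)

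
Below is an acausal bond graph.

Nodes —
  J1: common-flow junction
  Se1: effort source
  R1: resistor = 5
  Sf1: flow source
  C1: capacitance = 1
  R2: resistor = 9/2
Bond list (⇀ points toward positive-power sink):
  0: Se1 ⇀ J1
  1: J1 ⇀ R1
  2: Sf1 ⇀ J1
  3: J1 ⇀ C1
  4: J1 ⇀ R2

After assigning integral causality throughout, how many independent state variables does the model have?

1  (C1 all integral)

#0 stroke at J1  (source Se1 imposes e)
#2 stroke at Sf1  (source Sf1 imposes f)
#1 stroke at J1  (1-jn J1 has f-setter on 2)
#3 stroke at J1  (J1: bond 2 brought flow, rest push out)
#4 stroke at J1  (common-f at J1 fixed by 2)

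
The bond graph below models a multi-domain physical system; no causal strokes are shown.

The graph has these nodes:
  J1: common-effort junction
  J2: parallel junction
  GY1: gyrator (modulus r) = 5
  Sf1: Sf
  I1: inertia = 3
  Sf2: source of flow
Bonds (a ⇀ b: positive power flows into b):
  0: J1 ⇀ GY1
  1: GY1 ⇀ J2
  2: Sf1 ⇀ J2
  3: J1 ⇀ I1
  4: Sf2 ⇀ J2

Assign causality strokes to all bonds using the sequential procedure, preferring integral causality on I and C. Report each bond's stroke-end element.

β0 stroke→J1
β1 stroke→J2
β2 stroke→Sf1
β3 stroke→I1
β4 stroke→Sf2

b2 stroke at Sf1  (Sf1: flow source, stroke at near end)
b4 stroke at Sf2  (Sf2 (Sf) sets flow on bond)
b1 stroke at J2  (J2 needs exactly one e-in)
b0 stroke at J1  (GY GY1: same side as bond 1)
b3 stroke at I1  (J1: bond 0 brought effort, rest push out)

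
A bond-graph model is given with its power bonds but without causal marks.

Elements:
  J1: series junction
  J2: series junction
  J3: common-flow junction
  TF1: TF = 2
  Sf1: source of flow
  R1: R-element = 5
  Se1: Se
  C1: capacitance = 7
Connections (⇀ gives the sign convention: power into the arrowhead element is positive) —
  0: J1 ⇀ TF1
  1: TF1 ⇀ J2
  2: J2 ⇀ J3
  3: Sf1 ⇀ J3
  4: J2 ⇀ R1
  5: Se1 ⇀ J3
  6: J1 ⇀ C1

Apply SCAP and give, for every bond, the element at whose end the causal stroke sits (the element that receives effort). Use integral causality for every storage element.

b0 |TF1
b1 |J2
b2 |J3
b3 |Sf1
b4 |J2
b5 |J3
b6 |J1

bond 3 stroke→Sf1  (source Sf1 imposes f)
bond 5 stroke→J3  (source Se1 imposes e)
bond 2 stroke→J3  (1-jn J3 has f-setter on 3)
bond 1 stroke→J2  (J2 flow already set via bond 2)
bond 4 stroke→J2  (common-f at J2 fixed by 2)
bond 0 stroke→TF1  (through TF1, causality passes straight; one stroke at TF1)
bond 6 stroke→J1  (J1: bond 0 brought flow, rest push out)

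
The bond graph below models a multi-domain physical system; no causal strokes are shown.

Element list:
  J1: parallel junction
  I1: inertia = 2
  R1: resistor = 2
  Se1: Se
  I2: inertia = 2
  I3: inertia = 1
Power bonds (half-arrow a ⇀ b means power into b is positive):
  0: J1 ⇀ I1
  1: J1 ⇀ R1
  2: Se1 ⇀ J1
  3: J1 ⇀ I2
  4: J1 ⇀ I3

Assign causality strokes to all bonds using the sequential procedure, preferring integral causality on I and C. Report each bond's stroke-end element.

β0 stroke at I1
β1 stroke at R1
β2 stroke at J1
β3 stroke at I2
β4 stroke at I3

β2 |J1  (Se1 (Se) sets effort on bond)
β0 |I1  (J1 effort already set via bond 2)
β1 |R1  (J1: bond 2 brought effort, rest push out)
β3 |I2  (J1: bond 2 brought effort, rest push out)
β4 |I3  (0-jn J1 has e-setter on 2)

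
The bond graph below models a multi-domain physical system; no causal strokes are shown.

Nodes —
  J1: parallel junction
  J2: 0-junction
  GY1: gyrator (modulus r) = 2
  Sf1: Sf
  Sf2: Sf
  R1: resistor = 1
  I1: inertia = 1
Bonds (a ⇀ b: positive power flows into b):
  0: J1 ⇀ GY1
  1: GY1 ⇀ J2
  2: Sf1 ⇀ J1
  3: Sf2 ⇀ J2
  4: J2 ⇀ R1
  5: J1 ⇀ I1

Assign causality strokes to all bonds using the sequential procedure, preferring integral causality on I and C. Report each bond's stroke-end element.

β0 |J1
β1 |J2
β2 |Sf1
β3 |Sf2
β4 |R1
β5 |I1

#2 |Sf1  (Sf1 (Sf) sets flow on bond)
#3 |Sf2  (Sf2 (Sf) sets flow on bond)
#5 |I1  (I1: I, integral causality)
#0 |J1  (J1 needs exactly one e-in)
#1 |J2  (GY GY1: same side as bond 0)
#4 |R1  (J2 effort already set via bond 1)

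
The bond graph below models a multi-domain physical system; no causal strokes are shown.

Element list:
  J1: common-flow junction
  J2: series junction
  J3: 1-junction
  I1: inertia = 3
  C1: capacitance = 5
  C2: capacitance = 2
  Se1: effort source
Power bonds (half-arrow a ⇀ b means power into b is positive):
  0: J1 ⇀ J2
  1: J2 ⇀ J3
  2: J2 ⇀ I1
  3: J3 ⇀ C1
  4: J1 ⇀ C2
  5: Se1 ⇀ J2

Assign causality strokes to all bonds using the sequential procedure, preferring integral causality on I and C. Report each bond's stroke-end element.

bond 5 stroke→J2  (Se1 fixes effort; stroke away)
bond 2 stroke→I1  (I1 integral (f out))
bond 0 stroke→J2  (J2 flow already set via bond 2)
bond 1 stroke→J2  (J2 flow already set via bond 2)
bond 3 stroke→J3  (J3: bond 1 brought flow, rest push out)
bond 4 stroke→J1  (J1: bond 0 brought flow, rest push out)

β0 stroke at J2
β1 stroke at J2
β2 stroke at I1
β3 stroke at J3
β4 stroke at J1
β5 stroke at J2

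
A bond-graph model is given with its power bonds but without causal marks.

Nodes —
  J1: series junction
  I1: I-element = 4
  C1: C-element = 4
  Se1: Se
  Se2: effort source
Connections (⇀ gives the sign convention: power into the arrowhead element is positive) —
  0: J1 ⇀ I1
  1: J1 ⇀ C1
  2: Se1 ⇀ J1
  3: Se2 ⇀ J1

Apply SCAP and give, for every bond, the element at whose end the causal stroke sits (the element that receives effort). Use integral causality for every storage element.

bond 2 stroke→J1  (Se1: effort source, stroke at far end)
bond 3 stroke→J1  (Se2 (Se) sets effort on bond)
bond 0 stroke→I1  (I1 integral (f out))
bond 1 stroke→J1  (common-f at J1 fixed by 0)

bond 0 |I1
bond 1 |J1
bond 2 |J1
bond 3 |J1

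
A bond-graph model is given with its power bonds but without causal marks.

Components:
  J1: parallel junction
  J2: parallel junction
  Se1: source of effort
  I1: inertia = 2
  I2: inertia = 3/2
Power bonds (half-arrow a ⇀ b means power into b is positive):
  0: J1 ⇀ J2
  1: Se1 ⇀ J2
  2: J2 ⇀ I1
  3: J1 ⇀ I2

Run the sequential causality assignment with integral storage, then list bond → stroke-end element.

#0 →J1
#1 →J2
#2 →I1
#3 →I2

β1 stroke at J2  (Se1: effort source, stroke at far end)
β0 stroke at J1  (0-jn J2 has e-setter on 1)
β2 stroke at I1  (J2 effort already set via bond 1)
β3 stroke at I2  (0-jn J1 has e-setter on 0)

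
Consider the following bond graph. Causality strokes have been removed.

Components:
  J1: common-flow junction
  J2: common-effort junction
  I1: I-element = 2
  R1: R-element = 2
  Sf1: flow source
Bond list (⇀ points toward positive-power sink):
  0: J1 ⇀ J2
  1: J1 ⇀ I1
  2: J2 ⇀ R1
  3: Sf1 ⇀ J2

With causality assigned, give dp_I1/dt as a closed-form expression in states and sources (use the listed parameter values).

bond 3 stroke→Sf1  (source Sf1 imposes f)
bond 1 stroke→I1  (prefer integral on I1)
bond 0 stroke→J1  (J1: bond 1 brought flow, rest push out)
bond 2 stroke→J2  (J2 needs exactly one e-in)

dp_I1/dt = -2*F_Sf1 - p_I1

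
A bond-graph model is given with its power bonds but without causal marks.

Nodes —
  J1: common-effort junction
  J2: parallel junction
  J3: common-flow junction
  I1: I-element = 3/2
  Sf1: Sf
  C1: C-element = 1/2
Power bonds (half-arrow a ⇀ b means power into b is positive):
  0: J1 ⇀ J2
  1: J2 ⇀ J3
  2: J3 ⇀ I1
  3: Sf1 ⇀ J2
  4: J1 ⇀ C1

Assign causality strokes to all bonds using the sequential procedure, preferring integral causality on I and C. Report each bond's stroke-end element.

bond 3 stroke at Sf1  (Sf1 fixes flow; stroke at Sf1)
bond 2 stroke at I1  (prefer integral on I1)
bond 1 stroke at J3  (J3: bond 2 brought flow, rest push out)
bond 0 stroke at J2  (J2 needs exactly one e-in)
bond 4 stroke at J1  (J1: last free bond brings effort in)

#0 |J2
#1 |J3
#2 |I1
#3 |Sf1
#4 |J1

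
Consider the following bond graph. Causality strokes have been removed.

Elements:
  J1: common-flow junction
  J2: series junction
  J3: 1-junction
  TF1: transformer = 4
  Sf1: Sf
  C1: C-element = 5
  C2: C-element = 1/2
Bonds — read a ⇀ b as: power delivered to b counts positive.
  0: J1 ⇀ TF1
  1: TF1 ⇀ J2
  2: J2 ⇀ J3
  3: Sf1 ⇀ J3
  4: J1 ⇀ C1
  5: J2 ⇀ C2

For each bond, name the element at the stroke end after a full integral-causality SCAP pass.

β0 |TF1
β1 |J2
β2 |J3
β3 |Sf1
β4 |J1
β5 |J2

b3 stroke at Sf1  (Sf1: flow source, stroke at near end)
b2 stroke at J3  (J3: bond 3 brought flow, rest push out)
b1 stroke at J2  (J2: bond 2 brought flow, rest push out)
b5 stroke at J2  (common-f at J2 fixed by 2)
b0 stroke at TF1  (TF1: transformer flips bond 1)
b4 stroke at J1  (J1 flow already set via bond 0)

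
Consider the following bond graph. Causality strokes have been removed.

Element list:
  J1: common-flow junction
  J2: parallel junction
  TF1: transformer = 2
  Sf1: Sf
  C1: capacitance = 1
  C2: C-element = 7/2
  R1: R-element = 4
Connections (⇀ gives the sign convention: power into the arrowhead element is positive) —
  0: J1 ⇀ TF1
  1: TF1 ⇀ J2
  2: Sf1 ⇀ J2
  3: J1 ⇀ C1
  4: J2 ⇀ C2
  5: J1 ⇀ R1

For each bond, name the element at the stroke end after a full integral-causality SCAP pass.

#2 stroke at Sf1  (source Sf1 imposes f)
#3 stroke at J1  (C1 outputs effort q/C1)
#4 stroke at J2  (C2: C, integral causality)
#1 stroke at TF1  (J2: bond 4 brought effort, rest push out)
#0 stroke at J1  (TF1 one-in-one-out from 1)
#5 stroke at R1  (J1 needs exactly one f-in)

#0 →J1
#1 →TF1
#2 →Sf1
#3 →J1
#4 →J2
#5 →R1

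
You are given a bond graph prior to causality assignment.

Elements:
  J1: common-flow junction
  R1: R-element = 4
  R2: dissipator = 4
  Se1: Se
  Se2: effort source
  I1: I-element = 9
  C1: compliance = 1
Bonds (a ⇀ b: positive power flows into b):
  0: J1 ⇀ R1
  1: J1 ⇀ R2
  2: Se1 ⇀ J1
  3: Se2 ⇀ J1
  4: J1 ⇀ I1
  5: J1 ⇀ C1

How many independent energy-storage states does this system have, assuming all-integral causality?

2  (C1, I1 all integral)

b2 |J1  (Se1 (Se) sets effort on bond)
b3 |J1  (source Se2 imposes e)
b4 |I1  (prefer integral on I1)
b0 |J1  (1-jn J1 has f-setter on 4)
b1 |J1  (1-jn J1 has f-setter on 4)
b5 |J1  (common-f at J1 fixed by 4)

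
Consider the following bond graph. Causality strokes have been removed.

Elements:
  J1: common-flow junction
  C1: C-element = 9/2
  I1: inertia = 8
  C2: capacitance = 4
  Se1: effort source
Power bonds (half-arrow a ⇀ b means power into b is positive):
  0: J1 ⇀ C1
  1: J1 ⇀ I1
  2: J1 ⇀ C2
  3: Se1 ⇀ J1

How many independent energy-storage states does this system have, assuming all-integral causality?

b3 →J1  (Se1: effort source, stroke at far end)
b0 →J1  (C1 outputs effort q/C1)
b1 →I1  (I1 integral (f out))
b2 →J1  (common-f at J1 fixed by 1)

3  (C1, C2, I1 all integral)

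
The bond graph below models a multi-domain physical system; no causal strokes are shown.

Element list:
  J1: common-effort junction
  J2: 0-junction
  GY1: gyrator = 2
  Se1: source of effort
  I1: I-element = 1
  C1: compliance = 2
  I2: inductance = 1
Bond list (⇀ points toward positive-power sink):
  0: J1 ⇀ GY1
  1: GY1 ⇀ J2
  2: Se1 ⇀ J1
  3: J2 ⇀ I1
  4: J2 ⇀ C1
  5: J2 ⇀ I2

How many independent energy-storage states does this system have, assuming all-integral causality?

3  (C1, I1, I2 all integral)

bond 2 →J1  (Se1 (Se) sets effort on bond)
bond 0 →GY1  (J1 effort already set via bond 2)
bond 1 →GY1  (GY1 both-in/both-out from 0)
bond 3 →I1  (I1: I, integral causality)
bond 4 →J2  (C1 integral (e out))
bond 5 →I2  (0-jn J2 has e-setter on 4)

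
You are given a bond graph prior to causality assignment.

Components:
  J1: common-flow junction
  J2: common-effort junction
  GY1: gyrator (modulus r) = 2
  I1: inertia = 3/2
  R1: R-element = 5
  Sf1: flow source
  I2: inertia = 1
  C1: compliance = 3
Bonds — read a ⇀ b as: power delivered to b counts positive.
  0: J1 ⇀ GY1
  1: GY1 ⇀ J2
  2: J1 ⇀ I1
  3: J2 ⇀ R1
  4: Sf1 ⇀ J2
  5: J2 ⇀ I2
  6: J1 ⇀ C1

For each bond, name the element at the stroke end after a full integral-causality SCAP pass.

bond 0 stroke→J1
bond 1 stroke→J2
bond 2 stroke→I1
bond 3 stroke→R1
bond 4 stroke→Sf1
bond 5 stroke→I2
bond 6 stroke→J1

b4 stroke→Sf1  (Sf1 fixes flow; stroke at Sf1)
b2 stroke→I1  (prefer integral on I1)
b0 stroke→J1  (J1 flow already set via bond 2)
b6 stroke→J1  (1-jn J1 has f-setter on 2)
b1 stroke→J2  (GY1 both-in/both-out from 0)
b3 stroke→R1  (J2: bond 1 brought effort, rest push out)
b5 stroke→I2  (common-e at J2 fixed by 1)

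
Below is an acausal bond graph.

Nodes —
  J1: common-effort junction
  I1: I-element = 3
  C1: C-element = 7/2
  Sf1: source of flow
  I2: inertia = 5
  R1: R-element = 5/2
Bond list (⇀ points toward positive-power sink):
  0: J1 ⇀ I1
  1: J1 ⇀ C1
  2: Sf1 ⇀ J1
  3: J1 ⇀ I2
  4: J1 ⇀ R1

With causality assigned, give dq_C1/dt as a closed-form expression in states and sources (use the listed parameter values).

b2 stroke at Sf1  (Sf1 (Sf) sets flow on bond)
b0 stroke at I1  (prefer integral on I1)
b1 stroke at J1  (prefer integral on C1)
b3 stroke at I2  (J1: bond 1 brought effort, rest push out)
b4 stroke at R1  (J1: bond 1 brought effort, rest push out)

dq_C1/dt = F_Sf1 - p_I1/3 - p_I2/5 - 4*q_C1/35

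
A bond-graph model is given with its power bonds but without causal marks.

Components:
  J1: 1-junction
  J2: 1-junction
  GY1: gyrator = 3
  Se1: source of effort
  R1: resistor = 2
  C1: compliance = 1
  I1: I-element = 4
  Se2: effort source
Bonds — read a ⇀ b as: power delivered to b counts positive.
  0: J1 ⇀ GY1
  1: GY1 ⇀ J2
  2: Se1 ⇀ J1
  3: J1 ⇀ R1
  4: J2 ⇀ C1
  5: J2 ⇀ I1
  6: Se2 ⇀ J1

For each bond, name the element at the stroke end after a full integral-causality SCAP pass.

#0 →J1
#1 →J2
#2 →J1
#3 →R1
#4 →J2
#5 →I1
#6 →J1

#2 →J1  (Se1 (Se) sets effort on bond)
#6 →J1  (Se2: effort source, stroke at far end)
#4 →J2  (prefer integral on C1)
#5 →I1  (prefer integral on I1)
#1 →J2  (common-f at J2 fixed by 5)
#0 →J1  (through GY1, causality inverts; strokes same side of GY1)
#3 →R1  (J1: last free bond brings flow in)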